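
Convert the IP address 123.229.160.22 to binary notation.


123 = 01111011
229 = 11100101
160 = 10100000
22 = 00010110
Binary: 01111011.11100101.10100000.00010110


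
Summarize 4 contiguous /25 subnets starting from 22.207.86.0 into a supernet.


Original prefix: /25
Number of subnets: 4 = 2^2
New prefix = 25 - 2 = 23
Supernet: 22.207.86.0/23


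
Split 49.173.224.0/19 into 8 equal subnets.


New prefix = 19 + 3 = 22
Each subnet has 1024 addresses
  49.173.224.0/22
  49.173.228.0/22
  49.173.232.0/22
  49.173.236.0/22
  49.173.240.0/22
  49.173.244.0/22
  49.173.248.0/22
  49.173.252.0/22
Subnets: 49.173.224.0/22, 49.173.228.0/22, 49.173.232.0/22, 49.173.236.0/22, 49.173.240.0/22, 49.173.244.0/22, 49.173.248.0/22, 49.173.252.0/22


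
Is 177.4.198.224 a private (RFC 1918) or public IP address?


RFC 1918 private ranges:
  10.0.0.0/8 (10.0.0.0 - 10.255.255.255)
  172.16.0.0/12 (172.16.0.0 - 172.31.255.255)
  192.168.0.0/16 (192.168.0.0 - 192.168.255.255)
Public (not in any RFC 1918 range)


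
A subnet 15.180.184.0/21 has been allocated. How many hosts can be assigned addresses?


Host bits = 32 - 21 = 11
Total addresses = 2^11 = 2048
Usable = total - 2 (network and broadcast)
Usable hosts: 2046


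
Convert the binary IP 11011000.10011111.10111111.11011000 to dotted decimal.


11011000 = 216
10011111 = 159
10111111 = 191
11011000 = 216
IP: 216.159.191.216


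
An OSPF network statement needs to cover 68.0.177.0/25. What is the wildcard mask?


Subnet mask: 255.255.255.128
Wildcard = 255.255.255.255 - subnet mask
255 - 255 = 0
255 - 255 = 0
255 - 255 = 0
255 - 128 = 127
Wildcard: 0.0.0.127


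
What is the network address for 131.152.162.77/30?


IP:   10000011.10011000.10100010.01001101
Mask: 11111111.11111111.11111111.11111100
AND operation:
Net:  10000011.10011000.10100010.01001100
Network: 131.152.162.76/30


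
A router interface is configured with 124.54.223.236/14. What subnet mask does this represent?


/14 means 14 network bits, 18 host bits
Binary: 11111111111111000000000000000000
Mask: 255.252.0.0


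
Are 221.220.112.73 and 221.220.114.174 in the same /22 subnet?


Mask: 255.255.252.0
221.220.112.73 AND mask = 221.220.112.0
221.220.114.174 AND mask = 221.220.112.0
Yes, same subnet (221.220.112.0)


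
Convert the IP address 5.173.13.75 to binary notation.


5 = 00000101
173 = 10101101
13 = 00001101
75 = 01001011
Binary: 00000101.10101101.00001101.01001011


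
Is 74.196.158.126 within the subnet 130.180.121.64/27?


Subnet network: 130.180.121.64
Test IP AND mask: 74.196.158.96
No, 74.196.158.126 is not in 130.180.121.64/27


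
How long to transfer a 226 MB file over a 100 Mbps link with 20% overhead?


Effective throughput = 100 * (1 - 20/100) = 80 Mbps
File size in Mb = 226 * 8 = 1808 Mb
Time = 1808 / 80
Time = 22.6 seconds


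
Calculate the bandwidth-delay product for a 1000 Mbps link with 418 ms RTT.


BDP = bandwidth * RTT
= 1000 Mbps * 418 ms
= 1000 * 1e6 * 418 / 1000 bits
= 418000000 bits
= 52250000 bytes
= 51025.3906 KB
BDP = 418000000 bits (52250000 bytes)


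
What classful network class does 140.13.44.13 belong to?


First octet: 140
Binary: 10001100
10xxxxxx -> Class B (128-191)
Class B, default mask 255.255.0.0 (/16)


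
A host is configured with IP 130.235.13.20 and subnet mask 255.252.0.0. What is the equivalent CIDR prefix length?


Binary: 11111111.11111100.00000000.00000000
Count leading 1s
Prefix: /14


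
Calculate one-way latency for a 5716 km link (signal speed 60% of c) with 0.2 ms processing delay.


Speed = 0.6 * 3e5 km/s = 180000 km/s
Propagation delay = 5716 / 180000 = 0.0318 s = 31.7556 ms
Processing delay = 0.2 ms
Total one-way latency = 31.9556 ms


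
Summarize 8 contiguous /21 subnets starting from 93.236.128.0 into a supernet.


Original prefix: /21
Number of subnets: 8 = 2^3
New prefix = 21 - 3 = 18
Supernet: 93.236.128.0/18


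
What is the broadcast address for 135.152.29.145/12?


Network: 135.144.0.0/12
Host bits = 20
Set all host bits to 1:
Broadcast: 135.159.255.255


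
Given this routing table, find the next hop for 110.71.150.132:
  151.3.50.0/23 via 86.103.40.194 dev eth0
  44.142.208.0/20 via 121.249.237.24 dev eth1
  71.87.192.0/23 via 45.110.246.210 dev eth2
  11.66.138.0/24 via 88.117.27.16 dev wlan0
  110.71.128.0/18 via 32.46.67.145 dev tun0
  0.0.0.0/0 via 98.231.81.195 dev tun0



Longest prefix match for 110.71.150.132:
  /23 151.3.50.0: no
  /20 44.142.208.0: no
  /23 71.87.192.0: no
  /24 11.66.138.0: no
  /18 110.71.128.0: MATCH
  /0 0.0.0.0: MATCH
Selected: next-hop 32.46.67.145 via tun0 (matched /18)


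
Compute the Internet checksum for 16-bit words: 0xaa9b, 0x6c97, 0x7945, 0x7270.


Sum all words (with carry folding):
+ 0xaa9b = 0xaa9b
+ 0x6c97 = 0x1733
+ 0x7945 = 0x9078
+ 0x7270 = 0x02e9
One's complement: ~0x02e9
Checksum = 0xfd16


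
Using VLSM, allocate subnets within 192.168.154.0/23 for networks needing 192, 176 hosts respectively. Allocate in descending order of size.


192 hosts -> /24 (254 usable): 192.168.154.0/24
176 hosts -> /24 (254 usable): 192.168.155.0/24
Allocation: 192.168.154.0/24 (192 hosts, 254 usable); 192.168.155.0/24 (176 hosts, 254 usable)


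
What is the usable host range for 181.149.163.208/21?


Network: 181.149.160.0
Broadcast: 181.149.167.255
First usable = network + 1
Last usable = broadcast - 1
Range: 181.149.160.1 to 181.149.167.254


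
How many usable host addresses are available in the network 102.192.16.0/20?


Host bits = 32 - 20 = 12
Total addresses = 2^12 = 4096
Usable = total - 2 (network and broadcast)
Usable hosts: 4094


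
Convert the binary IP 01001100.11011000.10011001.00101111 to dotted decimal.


01001100 = 76
11011000 = 216
10011001 = 153
00101111 = 47
IP: 76.216.153.47


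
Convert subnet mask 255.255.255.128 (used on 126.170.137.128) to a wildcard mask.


Subnet mask: 255.255.255.128
Wildcard = 255.255.255.255 - subnet mask
255 - 255 = 0
255 - 255 = 0
255 - 255 = 0
255 - 128 = 127
Wildcard: 0.0.0.127


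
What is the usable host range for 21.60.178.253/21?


Network: 21.60.176.0
Broadcast: 21.60.183.255
First usable = network + 1
Last usable = broadcast - 1
Range: 21.60.176.1 to 21.60.183.254


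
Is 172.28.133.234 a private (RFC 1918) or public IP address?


RFC 1918 private ranges:
  10.0.0.0/8 (10.0.0.0 - 10.255.255.255)
  172.16.0.0/12 (172.16.0.0 - 172.31.255.255)
  192.168.0.0/16 (192.168.0.0 - 192.168.255.255)
Private (in 172.16.0.0/12)


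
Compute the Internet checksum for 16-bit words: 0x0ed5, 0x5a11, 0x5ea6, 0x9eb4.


Sum all words (with carry folding):
+ 0x0ed5 = 0x0ed5
+ 0x5a11 = 0x68e6
+ 0x5ea6 = 0xc78c
+ 0x9eb4 = 0x6641
One's complement: ~0x6641
Checksum = 0x99be


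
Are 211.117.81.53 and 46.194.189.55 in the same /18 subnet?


Mask: 255.255.192.0
211.117.81.53 AND mask = 211.117.64.0
46.194.189.55 AND mask = 46.194.128.0
No, different subnets (211.117.64.0 vs 46.194.128.0)


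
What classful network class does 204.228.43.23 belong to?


First octet: 204
Binary: 11001100
110xxxxx -> Class C (192-223)
Class C, default mask 255.255.255.0 (/24)


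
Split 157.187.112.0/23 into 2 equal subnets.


New prefix = 23 + 1 = 24
Each subnet has 256 addresses
  157.187.112.0/24
  157.187.113.0/24
Subnets: 157.187.112.0/24, 157.187.113.0/24


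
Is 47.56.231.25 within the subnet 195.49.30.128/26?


Subnet network: 195.49.30.128
Test IP AND mask: 47.56.231.0
No, 47.56.231.25 is not in 195.49.30.128/26


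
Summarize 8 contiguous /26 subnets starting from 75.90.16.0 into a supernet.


Original prefix: /26
Number of subnets: 8 = 2^3
New prefix = 26 - 3 = 23
Supernet: 75.90.16.0/23


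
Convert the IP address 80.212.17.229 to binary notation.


80 = 01010000
212 = 11010100
17 = 00010001
229 = 11100101
Binary: 01010000.11010100.00010001.11100101


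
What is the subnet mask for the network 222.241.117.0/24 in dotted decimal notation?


/24 means 24 network bits, 8 host bits
Binary: 11111111111111111111111100000000
Mask: 255.255.255.0


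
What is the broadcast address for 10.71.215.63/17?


Network: 10.71.128.0/17
Host bits = 15
Set all host bits to 1:
Broadcast: 10.71.255.255


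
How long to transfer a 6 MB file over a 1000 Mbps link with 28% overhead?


Effective throughput = 1000 * (1 - 28/100) = 720 Mbps
File size in Mb = 6 * 8 = 48 Mb
Time = 48 / 720
Time = 0.0667 seconds


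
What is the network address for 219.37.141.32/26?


IP:   11011011.00100101.10001101.00100000
Mask: 11111111.11111111.11111111.11000000
AND operation:
Net:  11011011.00100101.10001101.00000000
Network: 219.37.141.0/26


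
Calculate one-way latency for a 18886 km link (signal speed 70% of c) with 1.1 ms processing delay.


Speed = 0.7 * 3e5 km/s = 210000 km/s
Propagation delay = 18886 / 210000 = 0.0899 s = 89.9333 ms
Processing delay = 1.1 ms
Total one-way latency = 91.0333 ms


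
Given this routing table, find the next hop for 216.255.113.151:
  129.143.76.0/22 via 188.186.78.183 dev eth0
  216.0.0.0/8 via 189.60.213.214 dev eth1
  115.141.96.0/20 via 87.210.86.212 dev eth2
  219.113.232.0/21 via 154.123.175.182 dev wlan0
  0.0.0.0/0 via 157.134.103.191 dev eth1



Longest prefix match for 216.255.113.151:
  /22 129.143.76.0: no
  /8 216.0.0.0: MATCH
  /20 115.141.96.0: no
  /21 219.113.232.0: no
  /0 0.0.0.0: MATCH
Selected: next-hop 189.60.213.214 via eth1 (matched /8)


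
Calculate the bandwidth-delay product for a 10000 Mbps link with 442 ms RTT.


BDP = bandwidth * RTT
= 10000 Mbps * 442 ms
= 10000 * 1e6 * 442 / 1000 bits
= 4420000000 bits
= 552500000 bytes
= 539550.7812 KB
BDP = 4420000000 bits (552500000 bytes)


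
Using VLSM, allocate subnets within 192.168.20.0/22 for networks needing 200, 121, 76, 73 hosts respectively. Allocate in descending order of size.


200 hosts -> /24 (254 usable): 192.168.20.0/24
121 hosts -> /25 (126 usable): 192.168.21.0/25
76 hosts -> /25 (126 usable): 192.168.21.128/25
73 hosts -> /25 (126 usable): 192.168.22.0/25
Allocation: 192.168.20.0/24 (200 hosts, 254 usable); 192.168.21.0/25 (121 hosts, 126 usable); 192.168.21.128/25 (76 hosts, 126 usable); 192.168.22.0/25 (73 hosts, 126 usable)


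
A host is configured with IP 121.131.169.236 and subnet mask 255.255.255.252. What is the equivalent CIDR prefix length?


Binary: 11111111.11111111.11111111.11111100
Count leading 1s
Prefix: /30


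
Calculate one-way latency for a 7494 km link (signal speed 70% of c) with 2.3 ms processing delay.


Speed = 0.7 * 3e5 km/s = 210000 km/s
Propagation delay = 7494 / 210000 = 0.0357 s = 35.6857 ms
Processing delay = 2.3 ms
Total one-way latency = 37.9857 ms


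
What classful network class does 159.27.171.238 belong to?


First octet: 159
Binary: 10011111
10xxxxxx -> Class B (128-191)
Class B, default mask 255.255.0.0 (/16)


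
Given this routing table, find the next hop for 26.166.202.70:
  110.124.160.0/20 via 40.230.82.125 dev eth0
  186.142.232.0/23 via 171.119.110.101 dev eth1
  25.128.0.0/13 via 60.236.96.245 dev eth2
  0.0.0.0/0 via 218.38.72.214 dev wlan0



Longest prefix match for 26.166.202.70:
  /20 110.124.160.0: no
  /23 186.142.232.0: no
  /13 25.128.0.0: no
  /0 0.0.0.0: MATCH
Selected: next-hop 218.38.72.214 via wlan0 (matched /0)


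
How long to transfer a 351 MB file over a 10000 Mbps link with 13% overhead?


Effective throughput = 10000 * (1 - 13/100) = 8700 Mbps
File size in Mb = 351 * 8 = 2808 Mb
Time = 2808 / 8700
Time = 0.3228 seconds


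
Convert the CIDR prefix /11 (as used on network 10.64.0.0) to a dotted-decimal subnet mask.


/11 means 11 network bits, 21 host bits
Binary: 11111111111000000000000000000000
Mask: 255.224.0.0


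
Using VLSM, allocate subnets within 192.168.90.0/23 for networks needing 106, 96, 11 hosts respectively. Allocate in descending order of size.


106 hosts -> /25 (126 usable): 192.168.90.0/25
96 hosts -> /25 (126 usable): 192.168.90.128/25
11 hosts -> /28 (14 usable): 192.168.91.0/28
Allocation: 192.168.90.0/25 (106 hosts, 126 usable); 192.168.90.128/25 (96 hosts, 126 usable); 192.168.91.0/28 (11 hosts, 14 usable)


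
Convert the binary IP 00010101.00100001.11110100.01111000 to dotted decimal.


00010101 = 21
00100001 = 33
11110100 = 244
01111000 = 120
IP: 21.33.244.120


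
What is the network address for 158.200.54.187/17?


IP:   10011110.11001000.00110110.10111011
Mask: 11111111.11111111.10000000.00000000
AND operation:
Net:  10011110.11001000.00000000.00000000
Network: 158.200.0.0/17


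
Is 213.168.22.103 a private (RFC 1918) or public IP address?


RFC 1918 private ranges:
  10.0.0.0/8 (10.0.0.0 - 10.255.255.255)
  172.16.0.0/12 (172.16.0.0 - 172.31.255.255)
  192.168.0.0/16 (192.168.0.0 - 192.168.255.255)
Public (not in any RFC 1918 range)


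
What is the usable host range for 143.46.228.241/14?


Network: 143.44.0.0
Broadcast: 143.47.255.255
First usable = network + 1
Last usable = broadcast - 1
Range: 143.44.0.1 to 143.47.255.254


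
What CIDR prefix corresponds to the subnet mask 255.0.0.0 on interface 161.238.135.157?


Binary: 11111111.00000000.00000000.00000000
Count leading 1s
Prefix: /8


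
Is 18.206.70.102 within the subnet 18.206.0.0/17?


Subnet network: 18.206.0.0
Test IP AND mask: 18.206.0.0
Yes, 18.206.70.102 is in 18.206.0.0/17


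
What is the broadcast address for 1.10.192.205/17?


Network: 1.10.128.0/17
Host bits = 15
Set all host bits to 1:
Broadcast: 1.10.255.255


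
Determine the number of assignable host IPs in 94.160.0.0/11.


Host bits = 32 - 11 = 21
Total addresses = 2^21 = 2097152
Usable = total - 2 (network and broadcast)
Usable hosts: 2097150


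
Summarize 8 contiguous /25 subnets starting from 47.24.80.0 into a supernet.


Original prefix: /25
Number of subnets: 8 = 2^3
New prefix = 25 - 3 = 22
Supernet: 47.24.80.0/22


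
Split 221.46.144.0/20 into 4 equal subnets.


New prefix = 20 + 2 = 22
Each subnet has 1024 addresses
  221.46.144.0/22
  221.46.148.0/22
  221.46.152.0/22
  221.46.156.0/22
Subnets: 221.46.144.0/22, 221.46.148.0/22, 221.46.152.0/22, 221.46.156.0/22


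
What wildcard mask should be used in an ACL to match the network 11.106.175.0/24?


Subnet mask: 255.255.255.0
Wildcard = 255.255.255.255 - subnet mask
255 - 255 = 0
255 - 255 = 0
255 - 255 = 0
255 - 0 = 255
Wildcard: 0.0.0.255


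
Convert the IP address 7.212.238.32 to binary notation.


7 = 00000111
212 = 11010100
238 = 11101110
32 = 00100000
Binary: 00000111.11010100.11101110.00100000


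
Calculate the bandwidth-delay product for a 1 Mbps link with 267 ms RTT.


BDP = bandwidth * RTT
= 1 Mbps * 267 ms
= 1 * 1e6 * 267 / 1000 bits
= 267000 bits
= 33375 bytes
= 32.5928 KB
BDP = 267000 bits (33375 bytes)


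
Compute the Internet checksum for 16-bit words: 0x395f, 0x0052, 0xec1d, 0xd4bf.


Sum all words (with carry folding):
+ 0x395f = 0x395f
+ 0x0052 = 0x39b1
+ 0xec1d = 0x25cf
+ 0xd4bf = 0xfa8e
One's complement: ~0xfa8e
Checksum = 0x0571


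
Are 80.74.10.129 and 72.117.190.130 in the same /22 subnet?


Mask: 255.255.252.0
80.74.10.129 AND mask = 80.74.8.0
72.117.190.130 AND mask = 72.117.188.0
No, different subnets (80.74.8.0 vs 72.117.188.0)


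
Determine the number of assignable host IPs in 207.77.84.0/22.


Host bits = 32 - 22 = 10
Total addresses = 2^10 = 1024
Usable = total - 2 (network and broadcast)
Usable hosts: 1022


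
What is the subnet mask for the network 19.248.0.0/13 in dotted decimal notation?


/13 means 13 network bits, 19 host bits
Binary: 11111111111110000000000000000000
Mask: 255.248.0.0


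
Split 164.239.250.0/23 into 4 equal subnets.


New prefix = 23 + 2 = 25
Each subnet has 128 addresses
  164.239.250.0/25
  164.239.250.128/25
  164.239.251.0/25
  164.239.251.128/25
Subnets: 164.239.250.0/25, 164.239.250.128/25, 164.239.251.0/25, 164.239.251.128/25


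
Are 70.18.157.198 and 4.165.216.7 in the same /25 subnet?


Mask: 255.255.255.128
70.18.157.198 AND mask = 70.18.157.128
4.165.216.7 AND mask = 4.165.216.0
No, different subnets (70.18.157.128 vs 4.165.216.0)


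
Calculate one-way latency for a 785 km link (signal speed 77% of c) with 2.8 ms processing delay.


Speed = 0.77 * 3e5 km/s = 231000 km/s
Propagation delay = 785 / 231000 = 0.0034 s = 3.3983 ms
Processing delay = 2.8 ms
Total one-way latency = 6.1983 ms


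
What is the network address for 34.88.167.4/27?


IP:   00100010.01011000.10100111.00000100
Mask: 11111111.11111111.11111111.11100000
AND operation:
Net:  00100010.01011000.10100111.00000000
Network: 34.88.167.0/27


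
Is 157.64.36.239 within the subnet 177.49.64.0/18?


Subnet network: 177.49.64.0
Test IP AND mask: 157.64.0.0
No, 157.64.36.239 is not in 177.49.64.0/18


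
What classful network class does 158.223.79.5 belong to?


First octet: 158
Binary: 10011110
10xxxxxx -> Class B (128-191)
Class B, default mask 255.255.0.0 (/16)


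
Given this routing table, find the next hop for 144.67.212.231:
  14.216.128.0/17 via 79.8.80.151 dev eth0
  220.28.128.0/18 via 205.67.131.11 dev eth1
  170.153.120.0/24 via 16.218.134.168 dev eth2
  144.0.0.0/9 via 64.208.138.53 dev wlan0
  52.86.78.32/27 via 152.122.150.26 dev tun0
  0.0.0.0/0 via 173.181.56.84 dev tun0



Longest prefix match for 144.67.212.231:
  /17 14.216.128.0: no
  /18 220.28.128.0: no
  /24 170.153.120.0: no
  /9 144.0.0.0: MATCH
  /27 52.86.78.32: no
  /0 0.0.0.0: MATCH
Selected: next-hop 64.208.138.53 via wlan0 (matched /9)


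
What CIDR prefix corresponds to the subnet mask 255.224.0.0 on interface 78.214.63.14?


Binary: 11111111.11100000.00000000.00000000
Count leading 1s
Prefix: /11


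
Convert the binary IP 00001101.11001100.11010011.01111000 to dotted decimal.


00001101 = 13
11001100 = 204
11010011 = 211
01111000 = 120
IP: 13.204.211.120


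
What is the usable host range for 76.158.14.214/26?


Network: 76.158.14.192
Broadcast: 76.158.14.255
First usable = network + 1
Last usable = broadcast - 1
Range: 76.158.14.193 to 76.158.14.254


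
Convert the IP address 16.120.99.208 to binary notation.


16 = 00010000
120 = 01111000
99 = 01100011
208 = 11010000
Binary: 00010000.01111000.01100011.11010000


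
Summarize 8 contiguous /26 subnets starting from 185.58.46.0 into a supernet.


Original prefix: /26
Number of subnets: 8 = 2^3
New prefix = 26 - 3 = 23
Supernet: 185.58.46.0/23


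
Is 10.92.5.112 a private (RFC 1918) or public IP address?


RFC 1918 private ranges:
  10.0.0.0/8 (10.0.0.0 - 10.255.255.255)
  172.16.0.0/12 (172.16.0.0 - 172.31.255.255)
  192.168.0.0/16 (192.168.0.0 - 192.168.255.255)
Private (in 10.0.0.0/8)


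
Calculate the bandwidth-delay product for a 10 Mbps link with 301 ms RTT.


BDP = bandwidth * RTT
= 10 Mbps * 301 ms
= 10 * 1e6 * 301 / 1000 bits
= 3010000 bits
= 376250 bytes
= 367.4316 KB
BDP = 3010000 bits (376250 bytes)


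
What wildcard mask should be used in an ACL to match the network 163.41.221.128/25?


Subnet mask: 255.255.255.128
Wildcard = 255.255.255.255 - subnet mask
255 - 255 = 0
255 - 255 = 0
255 - 255 = 0
255 - 128 = 127
Wildcard: 0.0.0.127


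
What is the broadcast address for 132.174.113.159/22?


Network: 132.174.112.0/22
Host bits = 10
Set all host bits to 1:
Broadcast: 132.174.115.255


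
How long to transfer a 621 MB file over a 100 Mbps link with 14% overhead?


Effective throughput = 100 * (1 - 14/100) = 86 Mbps
File size in Mb = 621 * 8 = 4968 Mb
Time = 4968 / 86
Time = 57.7674 seconds


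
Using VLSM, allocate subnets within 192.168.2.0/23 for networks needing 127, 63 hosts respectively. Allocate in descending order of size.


127 hosts -> /24 (254 usable): 192.168.2.0/24
63 hosts -> /25 (126 usable): 192.168.3.0/25
Allocation: 192.168.2.0/24 (127 hosts, 254 usable); 192.168.3.0/25 (63 hosts, 126 usable)


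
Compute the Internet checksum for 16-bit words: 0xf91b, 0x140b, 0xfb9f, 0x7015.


Sum all words (with carry folding):
+ 0xf91b = 0xf91b
+ 0x140b = 0x0d27
+ 0xfb9f = 0x08c7
+ 0x7015 = 0x78dc
One's complement: ~0x78dc
Checksum = 0x8723


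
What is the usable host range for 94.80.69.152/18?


Network: 94.80.64.0
Broadcast: 94.80.127.255
First usable = network + 1
Last usable = broadcast - 1
Range: 94.80.64.1 to 94.80.127.254


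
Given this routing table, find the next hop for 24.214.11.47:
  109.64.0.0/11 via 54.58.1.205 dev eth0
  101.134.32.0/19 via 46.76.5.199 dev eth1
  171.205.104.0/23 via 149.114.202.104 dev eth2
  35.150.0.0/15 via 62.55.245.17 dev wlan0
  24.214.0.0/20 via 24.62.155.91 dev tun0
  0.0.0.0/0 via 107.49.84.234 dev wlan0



Longest prefix match for 24.214.11.47:
  /11 109.64.0.0: no
  /19 101.134.32.0: no
  /23 171.205.104.0: no
  /15 35.150.0.0: no
  /20 24.214.0.0: MATCH
  /0 0.0.0.0: MATCH
Selected: next-hop 24.62.155.91 via tun0 (matched /20)


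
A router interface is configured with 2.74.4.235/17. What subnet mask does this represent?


/17 means 17 network bits, 15 host bits
Binary: 11111111111111111000000000000000
Mask: 255.255.128.0


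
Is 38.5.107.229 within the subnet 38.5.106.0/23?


Subnet network: 38.5.106.0
Test IP AND mask: 38.5.106.0
Yes, 38.5.107.229 is in 38.5.106.0/23


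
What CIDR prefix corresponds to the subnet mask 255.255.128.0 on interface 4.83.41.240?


Binary: 11111111.11111111.10000000.00000000
Count leading 1s
Prefix: /17


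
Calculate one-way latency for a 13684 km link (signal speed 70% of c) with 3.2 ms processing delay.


Speed = 0.7 * 3e5 km/s = 210000 km/s
Propagation delay = 13684 / 210000 = 0.0652 s = 65.1619 ms
Processing delay = 3.2 ms
Total one-way latency = 68.3619 ms


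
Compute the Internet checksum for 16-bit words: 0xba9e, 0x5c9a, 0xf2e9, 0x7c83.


Sum all words (with carry folding):
+ 0xba9e = 0xba9e
+ 0x5c9a = 0x1739
+ 0xf2e9 = 0x0a23
+ 0x7c83 = 0x86a6
One's complement: ~0x86a6
Checksum = 0x7959


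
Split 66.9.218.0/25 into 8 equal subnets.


New prefix = 25 + 3 = 28
Each subnet has 16 addresses
  66.9.218.0/28
  66.9.218.16/28
  66.9.218.32/28
  66.9.218.48/28
  66.9.218.64/28
  66.9.218.80/28
  66.9.218.96/28
  66.9.218.112/28
Subnets: 66.9.218.0/28, 66.9.218.16/28, 66.9.218.32/28, 66.9.218.48/28, 66.9.218.64/28, 66.9.218.80/28, 66.9.218.96/28, 66.9.218.112/28


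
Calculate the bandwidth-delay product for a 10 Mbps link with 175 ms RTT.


BDP = bandwidth * RTT
= 10 Mbps * 175 ms
= 10 * 1e6 * 175 / 1000 bits
= 1750000 bits
= 218750 bytes
= 213.623 KB
BDP = 1750000 bits (218750 bytes)


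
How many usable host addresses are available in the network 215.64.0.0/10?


Host bits = 32 - 10 = 22
Total addresses = 2^22 = 4194304
Usable = total - 2 (network and broadcast)
Usable hosts: 4194302


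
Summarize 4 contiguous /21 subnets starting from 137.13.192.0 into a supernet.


Original prefix: /21
Number of subnets: 4 = 2^2
New prefix = 21 - 2 = 19
Supernet: 137.13.192.0/19


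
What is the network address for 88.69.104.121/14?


IP:   01011000.01000101.01101000.01111001
Mask: 11111111.11111100.00000000.00000000
AND operation:
Net:  01011000.01000100.00000000.00000000
Network: 88.68.0.0/14


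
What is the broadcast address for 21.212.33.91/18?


Network: 21.212.0.0/18
Host bits = 14
Set all host bits to 1:
Broadcast: 21.212.63.255


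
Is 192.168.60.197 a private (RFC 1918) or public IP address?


RFC 1918 private ranges:
  10.0.0.0/8 (10.0.0.0 - 10.255.255.255)
  172.16.0.0/12 (172.16.0.0 - 172.31.255.255)
  192.168.0.0/16 (192.168.0.0 - 192.168.255.255)
Private (in 192.168.0.0/16)


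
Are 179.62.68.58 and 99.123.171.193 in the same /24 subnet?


Mask: 255.255.255.0
179.62.68.58 AND mask = 179.62.68.0
99.123.171.193 AND mask = 99.123.171.0
No, different subnets (179.62.68.0 vs 99.123.171.0)


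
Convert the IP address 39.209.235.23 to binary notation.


39 = 00100111
209 = 11010001
235 = 11101011
23 = 00010111
Binary: 00100111.11010001.11101011.00010111


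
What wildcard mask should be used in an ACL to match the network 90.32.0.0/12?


Subnet mask: 255.240.0.0
Wildcard = 255.255.255.255 - subnet mask
255 - 255 = 0
255 - 240 = 15
255 - 0 = 255
255 - 0 = 255
Wildcard: 0.15.255.255


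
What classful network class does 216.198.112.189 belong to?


First octet: 216
Binary: 11011000
110xxxxx -> Class C (192-223)
Class C, default mask 255.255.255.0 (/24)


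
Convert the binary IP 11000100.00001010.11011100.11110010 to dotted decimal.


11000100 = 196
00001010 = 10
11011100 = 220
11110010 = 242
IP: 196.10.220.242


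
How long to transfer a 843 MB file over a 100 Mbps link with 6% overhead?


Effective throughput = 100 * (1 - 6/100) = 94 Mbps
File size in Mb = 843 * 8 = 6744 Mb
Time = 6744 / 94
Time = 71.7447 seconds


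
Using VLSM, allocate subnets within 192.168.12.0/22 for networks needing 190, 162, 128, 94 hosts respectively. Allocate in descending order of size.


190 hosts -> /24 (254 usable): 192.168.12.0/24
162 hosts -> /24 (254 usable): 192.168.13.0/24
128 hosts -> /24 (254 usable): 192.168.14.0/24
94 hosts -> /25 (126 usable): 192.168.15.0/25
Allocation: 192.168.12.0/24 (190 hosts, 254 usable); 192.168.13.0/24 (162 hosts, 254 usable); 192.168.14.0/24 (128 hosts, 254 usable); 192.168.15.0/25 (94 hosts, 126 usable)


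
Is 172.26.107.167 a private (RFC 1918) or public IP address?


RFC 1918 private ranges:
  10.0.0.0/8 (10.0.0.0 - 10.255.255.255)
  172.16.0.0/12 (172.16.0.0 - 172.31.255.255)
  192.168.0.0/16 (192.168.0.0 - 192.168.255.255)
Private (in 172.16.0.0/12)


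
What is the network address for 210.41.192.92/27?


IP:   11010010.00101001.11000000.01011100
Mask: 11111111.11111111.11111111.11100000
AND operation:
Net:  11010010.00101001.11000000.01000000
Network: 210.41.192.64/27


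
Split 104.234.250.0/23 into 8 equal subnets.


New prefix = 23 + 3 = 26
Each subnet has 64 addresses
  104.234.250.0/26
  104.234.250.64/26
  104.234.250.128/26
  104.234.250.192/26
  104.234.251.0/26
  104.234.251.64/26
  104.234.251.128/26
  104.234.251.192/26
Subnets: 104.234.250.0/26, 104.234.250.64/26, 104.234.250.128/26, 104.234.250.192/26, 104.234.251.0/26, 104.234.251.64/26, 104.234.251.128/26, 104.234.251.192/26


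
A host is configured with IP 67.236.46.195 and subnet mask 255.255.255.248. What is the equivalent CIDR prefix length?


Binary: 11111111.11111111.11111111.11111000
Count leading 1s
Prefix: /29


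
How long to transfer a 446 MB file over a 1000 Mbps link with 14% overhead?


Effective throughput = 1000 * (1 - 14/100) = 860 Mbps
File size in Mb = 446 * 8 = 3568 Mb
Time = 3568 / 860
Time = 4.1488 seconds


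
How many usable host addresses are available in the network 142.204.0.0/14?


Host bits = 32 - 14 = 18
Total addresses = 2^18 = 262144
Usable = total - 2 (network and broadcast)
Usable hosts: 262142


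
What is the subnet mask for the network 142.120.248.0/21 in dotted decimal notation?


/21 means 21 network bits, 11 host bits
Binary: 11111111111111111111100000000000
Mask: 255.255.248.0


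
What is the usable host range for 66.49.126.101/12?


Network: 66.48.0.0
Broadcast: 66.63.255.255
First usable = network + 1
Last usable = broadcast - 1
Range: 66.48.0.1 to 66.63.255.254


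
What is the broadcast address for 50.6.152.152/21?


Network: 50.6.152.0/21
Host bits = 11
Set all host bits to 1:
Broadcast: 50.6.159.255


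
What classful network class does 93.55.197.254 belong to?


First octet: 93
Binary: 01011101
0xxxxxxx -> Class A (1-126)
Class A, default mask 255.0.0.0 (/8)


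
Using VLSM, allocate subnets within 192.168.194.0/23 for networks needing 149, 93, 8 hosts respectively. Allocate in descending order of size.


149 hosts -> /24 (254 usable): 192.168.194.0/24
93 hosts -> /25 (126 usable): 192.168.195.0/25
8 hosts -> /28 (14 usable): 192.168.195.128/28
Allocation: 192.168.194.0/24 (149 hosts, 254 usable); 192.168.195.0/25 (93 hosts, 126 usable); 192.168.195.128/28 (8 hosts, 14 usable)


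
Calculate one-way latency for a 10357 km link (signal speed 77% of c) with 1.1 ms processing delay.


Speed = 0.77 * 3e5 km/s = 231000 km/s
Propagation delay = 10357 / 231000 = 0.0448 s = 44.8355 ms
Processing delay = 1.1 ms
Total one-way latency = 45.9355 ms


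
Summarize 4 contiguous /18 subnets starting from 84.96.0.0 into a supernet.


Original prefix: /18
Number of subnets: 4 = 2^2
New prefix = 18 - 2 = 16
Supernet: 84.96.0.0/16


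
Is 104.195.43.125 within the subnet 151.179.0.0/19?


Subnet network: 151.179.0.0
Test IP AND mask: 104.195.32.0
No, 104.195.43.125 is not in 151.179.0.0/19


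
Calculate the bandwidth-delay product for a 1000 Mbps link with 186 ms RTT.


BDP = bandwidth * RTT
= 1000 Mbps * 186 ms
= 1000 * 1e6 * 186 / 1000 bits
= 186000000 bits
= 23250000 bytes
= 22705.0781 KB
BDP = 186000000 bits (23250000 bytes)


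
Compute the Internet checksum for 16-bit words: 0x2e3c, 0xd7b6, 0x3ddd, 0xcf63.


Sum all words (with carry folding):
+ 0x2e3c = 0x2e3c
+ 0xd7b6 = 0x05f3
+ 0x3ddd = 0x43d0
+ 0xcf63 = 0x1334
One's complement: ~0x1334
Checksum = 0xeccb


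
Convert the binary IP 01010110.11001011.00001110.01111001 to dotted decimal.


01010110 = 86
11001011 = 203
00001110 = 14
01111001 = 121
IP: 86.203.14.121


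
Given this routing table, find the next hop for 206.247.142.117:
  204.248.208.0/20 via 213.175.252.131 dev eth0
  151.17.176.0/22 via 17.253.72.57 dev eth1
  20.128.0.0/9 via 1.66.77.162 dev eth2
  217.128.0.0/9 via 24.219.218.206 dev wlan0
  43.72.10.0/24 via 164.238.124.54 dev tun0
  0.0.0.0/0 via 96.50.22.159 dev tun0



Longest prefix match for 206.247.142.117:
  /20 204.248.208.0: no
  /22 151.17.176.0: no
  /9 20.128.0.0: no
  /9 217.128.0.0: no
  /24 43.72.10.0: no
  /0 0.0.0.0: MATCH
Selected: next-hop 96.50.22.159 via tun0 (matched /0)


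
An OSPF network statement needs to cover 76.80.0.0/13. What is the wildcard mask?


Subnet mask: 255.248.0.0
Wildcard = 255.255.255.255 - subnet mask
255 - 255 = 0
255 - 248 = 7
255 - 0 = 255
255 - 0 = 255
Wildcard: 0.7.255.255


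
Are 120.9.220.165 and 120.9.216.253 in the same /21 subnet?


Mask: 255.255.248.0
120.9.220.165 AND mask = 120.9.216.0
120.9.216.253 AND mask = 120.9.216.0
Yes, same subnet (120.9.216.0)


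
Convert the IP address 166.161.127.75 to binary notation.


166 = 10100110
161 = 10100001
127 = 01111111
75 = 01001011
Binary: 10100110.10100001.01111111.01001011


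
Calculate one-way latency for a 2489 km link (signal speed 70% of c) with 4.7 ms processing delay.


Speed = 0.7 * 3e5 km/s = 210000 km/s
Propagation delay = 2489 / 210000 = 0.0119 s = 11.8524 ms
Processing delay = 4.7 ms
Total one-way latency = 16.5524 ms


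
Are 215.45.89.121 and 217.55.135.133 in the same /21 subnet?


Mask: 255.255.248.0
215.45.89.121 AND mask = 215.45.88.0
217.55.135.133 AND mask = 217.55.128.0
No, different subnets (215.45.88.0 vs 217.55.128.0)


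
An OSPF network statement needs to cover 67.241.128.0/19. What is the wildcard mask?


Subnet mask: 255.255.224.0
Wildcard = 255.255.255.255 - subnet mask
255 - 255 = 0
255 - 255 = 0
255 - 224 = 31
255 - 0 = 255
Wildcard: 0.0.31.255


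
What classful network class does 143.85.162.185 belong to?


First octet: 143
Binary: 10001111
10xxxxxx -> Class B (128-191)
Class B, default mask 255.255.0.0 (/16)


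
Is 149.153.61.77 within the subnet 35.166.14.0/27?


Subnet network: 35.166.14.0
Test IP AND mask: 149.153.61.64
No, 149.153.61.77 is not in 35.166.14.0/27


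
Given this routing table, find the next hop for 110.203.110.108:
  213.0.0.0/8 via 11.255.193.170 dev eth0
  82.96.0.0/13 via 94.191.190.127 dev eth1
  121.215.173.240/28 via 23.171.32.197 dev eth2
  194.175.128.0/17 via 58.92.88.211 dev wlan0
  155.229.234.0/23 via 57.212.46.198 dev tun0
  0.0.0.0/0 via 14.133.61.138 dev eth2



Longest prefix match for 110.203.110.108:
  /8 213.0.0.0: no
  /13 82.96.0.0: no
  /28 121.215.173.240: no
  /17 194.175.128.0: no
  /23 155.229.234.0: no
  /0 0.0.0.0: MATCH
Selected: next-hop 14.133.61.138 via eth2 (matched /0)


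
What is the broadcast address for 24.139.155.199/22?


Network: 24.139.152.0/22
Host bits = 10
Set all host bits to 1:
Broadcast: 24.139.155.255


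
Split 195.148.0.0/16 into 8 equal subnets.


New prefix = 16 + 3 = 19
Each subnet has 8192 addresses
  195.148.0.0/19
  195.148.32.0/19
  195.148.64.0/19
  195.148.96.0/19
  195.148.128.0/19
  195.148.160.0/19
  195.148.192.0/19
  195.148.224.0/19
Subnets: 195.148.0.0/19, 195.148.32.0/19, 195.148.64.0/19, 195.148.96.0/19, 195.148.128.0/19, 195.148.160.0/19, 195.148.192.0/19, 195.148.224.0/19


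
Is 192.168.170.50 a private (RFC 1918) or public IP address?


RFC 1918 private ranges:
  10.0.0.0/8 (10.0.0.0 - 10.255.255.255)
  172.16.0.0/12 (172.16.0.0 - 172.31.255.255)
  192.168.0.0/16 (192.168.0.0 - 192.168.255.255)
Private (in 192.168.0.0/16)


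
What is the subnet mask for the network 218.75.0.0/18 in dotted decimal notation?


/18 means 18 network bits, 14 host bits
Binary: 11111111111111111100000000000000
Mask: 255.255.192.0


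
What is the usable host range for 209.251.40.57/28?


Network: 209.251.40.48
Broadcast: 209.251.40.63
First usable = network + 1
Last usable = broadcast - 1
Range: 209.251.40.49 to 209.251.40.62


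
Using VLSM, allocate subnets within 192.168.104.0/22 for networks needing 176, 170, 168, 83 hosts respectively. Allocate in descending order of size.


176 hosts -> /24 (254 usable): 192.168.104.0/24
170 hosts -> /24 (254 usable): 192.168.105.0/24
168 hosts -> /24 (254 usable): 192.168.106.0/24
83 hosts -> /25 (126 usable): 192.168.107.0/25
Allocation: 192.168.104.0/24 (176 hosts, 254 usable); 192.168.105.0/24 (170 hosts, 254 usable); 192.168.106.0/24 (168 hosts, 254 usable); 192.168.107.0/25 (83 hosts, 126 usable)


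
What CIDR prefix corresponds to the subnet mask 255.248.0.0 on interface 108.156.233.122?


Binary: 11111111.11111000.00000000.00000000
Count leading 1s
Prefix: /13


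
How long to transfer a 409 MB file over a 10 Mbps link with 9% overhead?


Effective throughput = 10 * (1 - 9/100) = 9.1 Mbps
File size in Mb = 409 * 8 = 3272 Mb
Time = 3272 / 9.1
Time = 359.5604 seconds


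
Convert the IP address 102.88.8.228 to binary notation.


102 = 01100110
88 = 01011000
8 = 00001000
228 = 11100100
Binary: 01100110.01011000.00001000.11100100


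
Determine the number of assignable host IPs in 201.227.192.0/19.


Host bits = 32 - 19 = 13
Total addresses = 2^13 = 8192
Usable = total - 2 (network and broadcast)
Usable hosts: 8190


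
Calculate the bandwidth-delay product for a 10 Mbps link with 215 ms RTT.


BDP = bandwidth * RTT
= 10 Mbps * 215 ms
= 10 * 1e6 * 215 / 1000 bits
= 2150000 bits
= 268750 bytes
= 262.4512 KB
BDP = 2150000 bits (268750 bytes)


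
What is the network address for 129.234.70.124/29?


IP:   10000001.11101010.01000110.01111100
Mask: 11111111.11111111.11111111.11111000
AND operation:
Net:  10000001.11101010.01000110.01111000
Network: 129.234.70.120/29


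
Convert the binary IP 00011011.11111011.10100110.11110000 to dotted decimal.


00011011 = 27
11111011 = 251
10100110 = 166
11110000 = 240
IP: 27.251.166.240


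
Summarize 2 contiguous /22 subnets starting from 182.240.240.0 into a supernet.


Original prefix: /22
Number of subnets: 2 = 2^1
New prefix = 22 - 1 = 21
Supernet: 182.240.240.0/21


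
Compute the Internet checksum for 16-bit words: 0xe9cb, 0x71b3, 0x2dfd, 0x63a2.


Sum all words (with carry folding):
+ 0xe9cb = 0xe9cb
+ 0x71b3 = 0x5b7f
+ 0x2dfd = 0x897c
+ 0x63a2 = 0xed1e
One's complement: ~0xed1e
Checksum = 0x12e1


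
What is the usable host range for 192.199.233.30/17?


Network: 192.199.128.0
Broadcast: 192.199.255.255
First usable = network + 1
Last usable = broadcast - 1
Range: 192.199.128.1 to 192.199.255.254


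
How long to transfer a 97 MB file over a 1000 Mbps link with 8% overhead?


Effective throughput = 1000 * (1 - 8/100) = 920 Mbps
File size in Mb = 97 * 8 = 776 Mb
Time = 776 / 920
Time = 0.8435 seconds


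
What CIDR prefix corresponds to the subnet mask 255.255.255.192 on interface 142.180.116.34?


Binary: 11111111.11111111.11111111.11000000
Count leading 1s
Prefix: /26


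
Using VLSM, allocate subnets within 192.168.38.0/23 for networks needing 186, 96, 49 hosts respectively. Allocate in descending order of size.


186 hosts -> /24 (254 usable): 192.168.38.0/24
96 hosts -> /25 (126 usable): 192.168.39.0/25
49 hosts -> /26 (62 usable): 192.168.39.128/26
Allocation: 192.168.38.0/24 (186 hosts, 254 usable); 192.168.39.0/25 (96 hosts, 126 usable); 192.168.39.128/26 (49 hosts, 62 usable)


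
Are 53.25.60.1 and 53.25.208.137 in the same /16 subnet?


Mask: 255.255.0.0
53.25.60.1 AND mask = 53.25.0.0
53.25.208.137 AND mask = 53.25.0.0
Yes, same subnet (53.25.0.0)


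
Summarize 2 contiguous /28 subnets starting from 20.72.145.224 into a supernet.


Original prefix: /28
Number of subnets: 2 = 2^1
New prefix = 28 - 1 = 27
Supernet: 20.72.145.224/27


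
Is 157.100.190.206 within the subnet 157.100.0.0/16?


Subnet network: 157.100.0.0
Test IP AND mask: 157.100.0.0
Yes, 157.100.190.206 is in 157.100.0.0/16


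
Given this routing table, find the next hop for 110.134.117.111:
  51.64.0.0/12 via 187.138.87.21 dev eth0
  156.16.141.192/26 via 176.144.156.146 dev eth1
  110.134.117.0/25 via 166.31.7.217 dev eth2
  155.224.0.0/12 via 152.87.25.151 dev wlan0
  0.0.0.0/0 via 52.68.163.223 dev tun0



Longest prefix match for 110.134.117.111:
  /12 51.64.0.0: no
  /26 156.16.141.192: no
  /25 110.134.117.0: MATCH
  /12 155.224.0.0: no
  /0 0.0.0.0: MATCH
Selected: next-hop 166.31.7.217 via eth2 (matched /25)


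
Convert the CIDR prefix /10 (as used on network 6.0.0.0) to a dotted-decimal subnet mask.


/10 means 10 network bits, 22 host bits
Binary: 11111111110000000000000000000000
Mask: 255.192.0.0


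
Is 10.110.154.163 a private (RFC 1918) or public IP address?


RFC 1918 private ranges:
  10.0.0.0/8 (10.0.0.0 - 10.255.255.255)
  172.16.0.0/12 (172.16.0.0 - 172.31.255.255)
  192.168.0.0/16 (192.168.0.0 - 192.168.255.255)
Private (in 10.0.0.0/8)


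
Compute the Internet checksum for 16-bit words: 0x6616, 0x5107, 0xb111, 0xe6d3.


Sum all words (with carry folding):
+ 0x6616 = 0x6616
+ 0x5107 = 0xb71d
+ 0xb111 = 0x682f
+ 0xe6d3 = 0x4f03
One's complement: ~0x4f03
Checksum = 0xb0fc


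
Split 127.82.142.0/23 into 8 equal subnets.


New prefix = 23 + 3 = 26
Each subnet has 64 addresses
  127.82.142.0/26
  127.82.142.64/26
  127.82.142.128/26
  127.82.142.192/26
  127.82.143.0/26
  127.82.143.64/26
  127.82.143.128/26
  127.82.143.192/26
Subnets: 127.82.142.0/26, 127.82.142.64/26, 127.82.142.128/26, 127.82.142.192/26, 127.82.143.0/26, 127.82.143.64/26, 127.82.143.128/26, 127.82.143.192/26


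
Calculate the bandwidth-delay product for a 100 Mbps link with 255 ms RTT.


BDP = bandwidth * RTT
= 100 Mbps * 255 ms
= 100 * 1e6 * 255 / 1000 bits
= 25500000 bits
= 3187500 bytes
= 3112.793 KB
BDP = 25500000 bits (3187500 bytes)


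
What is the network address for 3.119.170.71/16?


IP:   00000011.01110111.10101010.01000111
Mask: 11111111.11111111.00000000.00000000
AND operation:
Net:  00000011.01110111.00000000.00000000
Network: 3.119.0.0/16


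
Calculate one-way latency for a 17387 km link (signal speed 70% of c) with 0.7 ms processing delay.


Speed = 0.7 * 3e5 km/s = 210000 km/s
Propagation delay = 17387 / 210000 = 0.0828 s = 82.7952 ms
Processing delay = 0.7 ms
Total one-way latency = 83.4952 ms


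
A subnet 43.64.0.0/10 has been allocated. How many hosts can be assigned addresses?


Host bits = 32 - 10 = 22
Total addresses = 2^22 = 4194304
Usable = total - 2 (network and broadcast)
Usable hosts: 4194302
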